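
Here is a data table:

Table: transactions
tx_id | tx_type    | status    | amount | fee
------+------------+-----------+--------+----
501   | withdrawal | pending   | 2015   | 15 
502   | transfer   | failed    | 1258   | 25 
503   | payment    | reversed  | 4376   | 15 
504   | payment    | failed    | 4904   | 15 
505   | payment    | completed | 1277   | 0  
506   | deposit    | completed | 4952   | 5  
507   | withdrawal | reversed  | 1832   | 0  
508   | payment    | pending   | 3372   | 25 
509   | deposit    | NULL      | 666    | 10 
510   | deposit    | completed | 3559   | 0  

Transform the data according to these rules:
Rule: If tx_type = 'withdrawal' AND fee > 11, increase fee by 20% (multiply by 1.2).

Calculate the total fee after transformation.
113.0

Step 1: Find records where tx_type = 'withdrawal' AND fee > 11
Step 2: 1 records match, summing to 15
Step 3: After multiplier: 15 × 1.2 = 18.0
Step 4: Unaffected records sum: 95
Step 5: Final sum = 18.0 + 95 = 113.0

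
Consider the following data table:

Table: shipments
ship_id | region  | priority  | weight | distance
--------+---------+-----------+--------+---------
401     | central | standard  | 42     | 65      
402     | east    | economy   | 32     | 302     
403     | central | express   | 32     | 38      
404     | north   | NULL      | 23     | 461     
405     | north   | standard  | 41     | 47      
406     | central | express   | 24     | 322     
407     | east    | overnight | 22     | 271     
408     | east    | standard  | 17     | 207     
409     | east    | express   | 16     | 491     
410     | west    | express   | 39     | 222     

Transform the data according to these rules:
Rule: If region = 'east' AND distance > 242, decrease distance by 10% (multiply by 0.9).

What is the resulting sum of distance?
2319.6

Step 1: Find records where region = 'east' AND distance > 242
Step 2: 3 records match, summing to 1064
Step 3: After multiplier: 1064 × 0.9 = 957.6
Step 4: Unaffected records sum: 1362
Step 5: Final sum = 957.6 + 1362 = 2319.6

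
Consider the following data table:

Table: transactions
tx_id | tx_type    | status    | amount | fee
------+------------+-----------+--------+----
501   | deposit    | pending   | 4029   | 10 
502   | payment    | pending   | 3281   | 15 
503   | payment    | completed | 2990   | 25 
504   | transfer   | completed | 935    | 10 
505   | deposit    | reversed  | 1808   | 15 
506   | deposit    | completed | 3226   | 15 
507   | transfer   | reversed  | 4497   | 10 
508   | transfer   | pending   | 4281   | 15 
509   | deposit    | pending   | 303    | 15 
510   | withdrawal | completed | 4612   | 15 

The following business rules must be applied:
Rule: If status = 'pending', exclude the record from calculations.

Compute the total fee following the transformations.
90

Step 1: Identify records where status = 'pending'
Step 2: The excluded records sum to 55
Step 3: Original total fee = 145
Step 4: Remaining total = 145 - 55 = 90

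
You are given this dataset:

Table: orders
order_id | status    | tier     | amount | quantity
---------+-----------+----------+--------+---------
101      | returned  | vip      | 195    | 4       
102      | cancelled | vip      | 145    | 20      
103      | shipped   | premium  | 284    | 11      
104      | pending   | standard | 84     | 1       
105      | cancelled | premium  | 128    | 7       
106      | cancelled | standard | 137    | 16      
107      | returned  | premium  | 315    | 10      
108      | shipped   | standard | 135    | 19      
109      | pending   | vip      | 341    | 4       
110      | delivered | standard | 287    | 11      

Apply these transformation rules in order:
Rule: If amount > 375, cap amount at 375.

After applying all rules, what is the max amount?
341

Step 1: Original maximum amount = 341
Step 2: Check cap of 375 against maximum
Step 3: No records exceed the cap (max 341 <= cap 375), so no capping applies
Step 4: Maximum after transformation = 341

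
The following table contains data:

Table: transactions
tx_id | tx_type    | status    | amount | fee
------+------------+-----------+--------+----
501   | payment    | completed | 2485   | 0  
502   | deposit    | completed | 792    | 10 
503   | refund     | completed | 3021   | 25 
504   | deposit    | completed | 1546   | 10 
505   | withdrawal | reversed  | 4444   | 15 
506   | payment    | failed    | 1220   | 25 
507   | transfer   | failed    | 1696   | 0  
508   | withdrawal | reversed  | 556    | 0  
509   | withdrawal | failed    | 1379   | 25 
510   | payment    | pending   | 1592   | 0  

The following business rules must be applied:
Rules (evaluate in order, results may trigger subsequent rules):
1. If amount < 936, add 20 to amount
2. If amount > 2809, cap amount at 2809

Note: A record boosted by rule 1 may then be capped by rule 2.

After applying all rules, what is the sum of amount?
16924

Step 1: Apply rule 1 to records with amount < 936
  - 2 records get bonus of 20
  - Of these, 0 records then exceed 2809 and get capped
Step 2: Apply rule 2 to records with amount > 2809
  - 2 records (original) are capped
Step 3: Calculate final sum = 16924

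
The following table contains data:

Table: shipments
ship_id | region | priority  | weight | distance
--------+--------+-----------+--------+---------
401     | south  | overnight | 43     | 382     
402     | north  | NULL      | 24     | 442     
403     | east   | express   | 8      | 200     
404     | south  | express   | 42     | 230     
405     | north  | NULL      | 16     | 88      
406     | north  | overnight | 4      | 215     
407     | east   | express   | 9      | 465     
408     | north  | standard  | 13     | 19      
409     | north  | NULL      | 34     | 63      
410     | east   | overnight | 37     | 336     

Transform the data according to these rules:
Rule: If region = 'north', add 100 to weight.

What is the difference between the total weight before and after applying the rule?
500

Step 1: Original sum of weight = 230
Step 2: 5 records have region = 'north'
Step 3: Each affected record changes by 100
Step 4: Total change = 5 × 100 = 500
Step 5: New sum = 230 + 500 = 730
Step 6: Difference = |730 - 230| = 500
        (Sum increased by 500)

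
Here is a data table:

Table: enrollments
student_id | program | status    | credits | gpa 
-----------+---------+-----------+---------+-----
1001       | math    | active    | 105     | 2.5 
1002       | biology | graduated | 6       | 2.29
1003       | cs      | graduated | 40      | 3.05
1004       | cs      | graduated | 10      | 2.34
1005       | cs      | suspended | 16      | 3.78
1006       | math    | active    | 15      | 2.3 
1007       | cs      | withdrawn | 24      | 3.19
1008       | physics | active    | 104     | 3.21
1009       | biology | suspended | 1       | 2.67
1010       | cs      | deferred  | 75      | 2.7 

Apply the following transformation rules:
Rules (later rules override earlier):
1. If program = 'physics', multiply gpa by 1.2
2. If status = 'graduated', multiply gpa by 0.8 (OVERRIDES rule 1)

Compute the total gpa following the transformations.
27.14

Step 1: Rule 2 takes priority for records with status = 'graduated'
  - 3 records: 7.68 × 0.8 = 6.14
Step 2: Rule 1 applies to remaining records with program = 'physics'
  - 1 records: 3.21 × 1.2 = 3.85
Step 3: Other records unchanged: 17.14
Step 4: Final sum = 6.14 + 3.85 + 17.14 = 27.14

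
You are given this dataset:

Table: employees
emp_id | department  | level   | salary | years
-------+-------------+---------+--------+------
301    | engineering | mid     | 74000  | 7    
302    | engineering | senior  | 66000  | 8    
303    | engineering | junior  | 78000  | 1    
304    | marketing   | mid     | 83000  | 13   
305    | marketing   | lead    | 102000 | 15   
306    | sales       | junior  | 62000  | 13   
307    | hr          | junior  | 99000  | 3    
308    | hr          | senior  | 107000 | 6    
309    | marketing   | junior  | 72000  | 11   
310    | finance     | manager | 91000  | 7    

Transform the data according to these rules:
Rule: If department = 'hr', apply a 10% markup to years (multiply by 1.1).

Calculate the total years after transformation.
84.9

Step 1: Records with department = 'hr' have total years = 9
Step 2: Apply multiplier: 9 × 1.1 = 9.9
Step 3: Other records total: 75
Step 4: Final sum = 9.9 + 75 = 84.9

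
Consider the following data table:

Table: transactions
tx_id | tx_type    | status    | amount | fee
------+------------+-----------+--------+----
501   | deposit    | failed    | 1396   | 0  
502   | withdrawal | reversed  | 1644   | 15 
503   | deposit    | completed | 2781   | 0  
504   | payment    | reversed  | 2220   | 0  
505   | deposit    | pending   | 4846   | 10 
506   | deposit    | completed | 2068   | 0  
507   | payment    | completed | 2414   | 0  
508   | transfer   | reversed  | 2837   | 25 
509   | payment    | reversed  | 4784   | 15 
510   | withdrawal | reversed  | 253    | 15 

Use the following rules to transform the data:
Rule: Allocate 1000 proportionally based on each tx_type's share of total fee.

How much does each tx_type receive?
deposit: 125.0, payment: 187.5, transfer: 312.5, withdrawal: 375.0

Step 1: Calculate total fee = 80
Step 2: Calculate each tx_type's proportion:
  deposit: 10/80 = 12.50% → 125.0
  payment: 15/80 = 18.75% → 187.5
  transfer: 25/80 = 31.25% → 312.5
  withdrawal: 30/80 = 37.50% → 375.0
Step 3: Verify: sum of allocations ≈ 1000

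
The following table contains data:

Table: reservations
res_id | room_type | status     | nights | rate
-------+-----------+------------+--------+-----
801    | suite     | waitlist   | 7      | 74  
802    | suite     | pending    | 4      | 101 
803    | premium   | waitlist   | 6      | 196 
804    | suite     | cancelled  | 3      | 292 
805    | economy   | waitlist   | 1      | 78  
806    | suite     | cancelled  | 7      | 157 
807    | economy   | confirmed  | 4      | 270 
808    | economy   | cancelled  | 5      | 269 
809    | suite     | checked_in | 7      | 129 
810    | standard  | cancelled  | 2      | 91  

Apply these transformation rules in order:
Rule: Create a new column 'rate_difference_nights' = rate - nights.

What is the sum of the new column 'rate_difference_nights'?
1611

Step 1: For each record, compute rate - nights
Example calculations:
  74 - 7 = 67
  101 - 4 = 97
  196 - 6 = 190
  ...
Step 2: Sum all derived values
Step 3: Total = 1611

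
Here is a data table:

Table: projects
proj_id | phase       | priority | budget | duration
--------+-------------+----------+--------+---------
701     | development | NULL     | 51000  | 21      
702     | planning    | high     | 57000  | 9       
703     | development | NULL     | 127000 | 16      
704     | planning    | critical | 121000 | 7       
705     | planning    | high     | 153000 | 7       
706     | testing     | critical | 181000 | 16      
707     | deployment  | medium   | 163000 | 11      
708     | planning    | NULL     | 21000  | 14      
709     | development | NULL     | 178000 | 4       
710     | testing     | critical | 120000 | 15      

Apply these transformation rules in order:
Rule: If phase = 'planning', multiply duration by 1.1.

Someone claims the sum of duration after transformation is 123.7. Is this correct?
Yes, the result is correct.

Step 1: Calculate the correct sum after transformation
Step 2: Apply multiplier 1.1 to records where phase = 'planning'
Step 3: Correct result = 123.7
Step 4: Claimed result = 123.7
Step 5: 123.7 = 123.7 ✓
Conclusion: The claimed result is correct.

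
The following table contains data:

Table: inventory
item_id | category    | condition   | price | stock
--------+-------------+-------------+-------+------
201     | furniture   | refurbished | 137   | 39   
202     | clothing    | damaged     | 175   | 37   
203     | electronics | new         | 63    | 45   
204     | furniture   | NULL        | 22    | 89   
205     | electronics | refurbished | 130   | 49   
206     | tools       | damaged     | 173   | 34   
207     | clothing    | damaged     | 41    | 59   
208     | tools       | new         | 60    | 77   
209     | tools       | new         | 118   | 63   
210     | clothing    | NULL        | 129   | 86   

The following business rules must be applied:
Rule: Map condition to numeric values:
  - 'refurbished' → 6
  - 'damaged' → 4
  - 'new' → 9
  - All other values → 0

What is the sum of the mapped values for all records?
51

Step 1: Apply mapping to each record
Step 2: Count by status:
  'refurbished': 2 records × 6 = 12
  'damaged': 3 records × 4 = 12
  'new': 3 records × 9 = 27
Step 3: Sum all mapped values = 51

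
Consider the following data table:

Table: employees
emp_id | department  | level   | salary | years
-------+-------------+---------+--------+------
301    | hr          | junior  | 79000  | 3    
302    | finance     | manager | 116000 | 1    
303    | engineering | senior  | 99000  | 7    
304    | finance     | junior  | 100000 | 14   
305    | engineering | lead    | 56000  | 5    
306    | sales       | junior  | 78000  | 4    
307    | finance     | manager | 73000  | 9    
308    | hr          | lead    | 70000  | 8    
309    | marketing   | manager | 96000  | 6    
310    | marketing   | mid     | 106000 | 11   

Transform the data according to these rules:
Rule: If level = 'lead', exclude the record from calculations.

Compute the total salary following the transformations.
747000

Step 1: Identify records where level = 'lead'
Step 2: The excluded records sum to 126000
Step 3: Original total salary = 873000
Step 4: Remaining total = 873000 - 126000 = 747000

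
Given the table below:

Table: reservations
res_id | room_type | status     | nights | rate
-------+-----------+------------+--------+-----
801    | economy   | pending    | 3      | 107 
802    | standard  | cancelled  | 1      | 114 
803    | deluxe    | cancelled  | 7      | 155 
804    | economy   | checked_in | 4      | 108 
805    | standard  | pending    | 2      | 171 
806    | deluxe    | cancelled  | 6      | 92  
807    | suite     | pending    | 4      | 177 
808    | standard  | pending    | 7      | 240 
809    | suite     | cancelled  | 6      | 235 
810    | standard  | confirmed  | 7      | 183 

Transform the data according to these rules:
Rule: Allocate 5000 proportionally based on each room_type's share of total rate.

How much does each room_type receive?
deluxe: 780.66, economy: 679.52, standard: 2237.67, suite: 1302.15

Step 1: Calculate total rate = 1582
Step 2: Calculate each room_type's proportion:
  deluxe: 247/1582 = 15.61% → 780.66
  economy: 215/1582 = 13.59% → 679.52
  standard: 708/1582 = 44.75% → 2237.67
  suite: 412/1582 = 26.04% → 1302.15
Step 3: Verify: sum of allocations ≈ 5000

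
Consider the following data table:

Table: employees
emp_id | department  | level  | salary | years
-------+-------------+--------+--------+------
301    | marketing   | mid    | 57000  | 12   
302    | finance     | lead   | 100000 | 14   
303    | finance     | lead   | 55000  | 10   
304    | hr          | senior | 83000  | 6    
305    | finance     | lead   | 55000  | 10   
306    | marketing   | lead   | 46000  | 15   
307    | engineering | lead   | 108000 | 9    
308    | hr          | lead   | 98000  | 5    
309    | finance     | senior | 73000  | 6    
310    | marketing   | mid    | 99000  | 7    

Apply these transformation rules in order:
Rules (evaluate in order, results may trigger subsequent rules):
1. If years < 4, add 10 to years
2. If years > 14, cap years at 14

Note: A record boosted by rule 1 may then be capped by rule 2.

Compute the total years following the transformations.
93

Step 1: Apply rule 1 to records with years < 4
  - 0 records get bonus of 10
  - Of these, 0 records then exceed 14 and get capped
Step 2: Apply rule 2 to records with years > 14
  - 1 records (original) are capped
Step 3: Calculate final sum = 93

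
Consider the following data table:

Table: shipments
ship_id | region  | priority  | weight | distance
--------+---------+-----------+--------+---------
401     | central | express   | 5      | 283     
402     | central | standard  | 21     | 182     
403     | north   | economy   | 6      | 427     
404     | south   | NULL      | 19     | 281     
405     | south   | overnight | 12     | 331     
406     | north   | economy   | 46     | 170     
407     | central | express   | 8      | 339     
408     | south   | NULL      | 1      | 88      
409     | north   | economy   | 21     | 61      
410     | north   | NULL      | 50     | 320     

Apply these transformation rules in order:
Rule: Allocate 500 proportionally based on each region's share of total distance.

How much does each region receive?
central: 161.97, north: 197.02, south: 141.02

Step 1: Calculate total distance = 2482
Step 2: Calculate each region's proportion:
  central: 804/2482 = 32.39% → 161.97
  north: 978/2482 = 39.40% → 197.02
  south: 700/2482 = 28.20% → 141.02
Step 3: Verify: sum of allocations ≈ 500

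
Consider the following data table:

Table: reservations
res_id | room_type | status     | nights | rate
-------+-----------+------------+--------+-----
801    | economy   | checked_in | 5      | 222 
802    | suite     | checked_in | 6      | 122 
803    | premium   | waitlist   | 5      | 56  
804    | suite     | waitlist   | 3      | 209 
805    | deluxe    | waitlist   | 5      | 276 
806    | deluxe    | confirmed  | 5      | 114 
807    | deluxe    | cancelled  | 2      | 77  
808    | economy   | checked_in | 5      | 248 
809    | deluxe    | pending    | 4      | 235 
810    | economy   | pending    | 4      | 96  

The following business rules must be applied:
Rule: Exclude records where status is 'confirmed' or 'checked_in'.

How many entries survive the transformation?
6

Step 1: Count records to exclude
  - 1 (confirmed) + 3 (checked_in) = 4 records
Step 2: Total records: 10
Step 3: Remaining = 10 - 4 = 6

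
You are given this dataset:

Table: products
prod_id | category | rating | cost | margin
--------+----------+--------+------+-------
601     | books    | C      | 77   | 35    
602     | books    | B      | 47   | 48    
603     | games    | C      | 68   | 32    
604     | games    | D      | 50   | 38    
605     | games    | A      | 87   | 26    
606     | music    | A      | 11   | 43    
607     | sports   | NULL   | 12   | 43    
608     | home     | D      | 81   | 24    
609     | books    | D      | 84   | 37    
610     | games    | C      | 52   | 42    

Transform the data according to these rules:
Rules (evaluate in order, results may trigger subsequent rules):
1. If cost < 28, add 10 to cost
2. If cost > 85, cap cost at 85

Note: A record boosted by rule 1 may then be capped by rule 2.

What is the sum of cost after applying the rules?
587

Step 1: Apply rule 1 to records with cost < 28
  - 2 records get bonus of 10
  - Of these, 0 records then exceed 85 and get capped
Step 2: Apply rule 2 to records with cost > 85
  - 1 records (original) are capped
Step 3: Calculate final sum = 587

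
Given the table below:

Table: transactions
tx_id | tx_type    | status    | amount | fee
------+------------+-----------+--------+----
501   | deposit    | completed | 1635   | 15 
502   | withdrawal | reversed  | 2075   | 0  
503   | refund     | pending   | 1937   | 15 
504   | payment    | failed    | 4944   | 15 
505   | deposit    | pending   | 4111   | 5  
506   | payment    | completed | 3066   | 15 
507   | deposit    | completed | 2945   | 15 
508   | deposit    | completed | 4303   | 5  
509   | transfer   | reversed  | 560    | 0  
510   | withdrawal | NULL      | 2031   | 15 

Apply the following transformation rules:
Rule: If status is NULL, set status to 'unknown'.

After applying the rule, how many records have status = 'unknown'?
1

Step 1: Count records where status IS NULL
Step 2: Found 1 records with NULL status
Step 3: These records will have status set to 'unknown'
Step 4: Records already having status = 'unknown': 0
Step 5: Answer: 1 + 0 = 1 records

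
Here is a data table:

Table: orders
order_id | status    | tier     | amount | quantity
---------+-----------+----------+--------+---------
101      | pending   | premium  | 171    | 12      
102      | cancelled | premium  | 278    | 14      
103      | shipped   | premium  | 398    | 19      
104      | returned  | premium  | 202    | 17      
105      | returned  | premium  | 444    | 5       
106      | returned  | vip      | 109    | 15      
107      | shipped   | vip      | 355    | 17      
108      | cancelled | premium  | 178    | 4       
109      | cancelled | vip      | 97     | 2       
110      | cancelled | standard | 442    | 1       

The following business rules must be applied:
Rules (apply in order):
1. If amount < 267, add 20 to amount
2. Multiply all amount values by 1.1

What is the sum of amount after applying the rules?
3051.4

Step 1: Apply Rule 1 - Add 20 to records with amount < 267
  - 5 records affected: 757 + (5 × 20) = 857
  - Unaffected records: 1917
  - Sum after Rule 1: 2774
Step 2: Apply Rule 2 - Multiply all by 1.1
  - 2774 × 1.1 = 3051.4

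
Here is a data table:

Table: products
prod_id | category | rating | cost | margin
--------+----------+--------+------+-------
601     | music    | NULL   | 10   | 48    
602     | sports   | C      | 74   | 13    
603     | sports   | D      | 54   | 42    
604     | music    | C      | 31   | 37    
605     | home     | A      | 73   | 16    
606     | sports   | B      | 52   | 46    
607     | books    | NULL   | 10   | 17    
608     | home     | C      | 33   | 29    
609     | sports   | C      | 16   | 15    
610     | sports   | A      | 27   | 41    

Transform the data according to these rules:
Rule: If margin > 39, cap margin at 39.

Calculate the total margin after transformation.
283

Step 1: 4 records have margin > 39
Step 2: These records originally summed to 177
Step 3: After capping: 4 × 39 = 156
Step 4: Unaffected records sum: 127
Step 5: Final sum = 156 + 127 = 283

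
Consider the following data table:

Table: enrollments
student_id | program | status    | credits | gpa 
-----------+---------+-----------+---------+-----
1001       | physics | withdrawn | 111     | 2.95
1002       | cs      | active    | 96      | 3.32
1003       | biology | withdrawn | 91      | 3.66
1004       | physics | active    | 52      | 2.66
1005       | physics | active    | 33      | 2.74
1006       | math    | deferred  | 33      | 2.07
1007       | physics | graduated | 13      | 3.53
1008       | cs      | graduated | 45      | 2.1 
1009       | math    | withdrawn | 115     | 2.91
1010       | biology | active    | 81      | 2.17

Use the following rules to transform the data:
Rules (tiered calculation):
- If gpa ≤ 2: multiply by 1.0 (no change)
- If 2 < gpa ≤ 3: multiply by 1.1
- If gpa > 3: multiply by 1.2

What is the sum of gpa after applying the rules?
31.97

Step 1: Tier 1 (gpa ≤ 2): 0 records, sum = 0 × 1.0 = 0.0
Step 2: Tier 2 (2 < gpa ≤ 3): 7 records, sum = 17.6 × 1.1 = 19.36
Step 3: Tier 3 (gpa > 3): 3 records, sum = 10.51 × 1.2 = 12.61
Step 4: Final sum = 0.0 + 19.36 + 12.61 = 31.97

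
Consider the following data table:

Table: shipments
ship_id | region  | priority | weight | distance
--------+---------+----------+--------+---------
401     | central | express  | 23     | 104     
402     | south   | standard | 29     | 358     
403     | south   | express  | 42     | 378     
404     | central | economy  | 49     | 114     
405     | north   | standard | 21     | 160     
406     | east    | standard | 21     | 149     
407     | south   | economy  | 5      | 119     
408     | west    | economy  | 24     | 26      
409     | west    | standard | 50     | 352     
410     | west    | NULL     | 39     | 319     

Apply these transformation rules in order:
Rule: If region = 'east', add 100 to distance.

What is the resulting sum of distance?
2179

Step 1: Count records where region = 'east': 1
Step 2: Total bonus added: 1 × 100 = 100
Step 3: Original sum of distance: 2079
Step 4: Final sum = 2079 + 100 = 2179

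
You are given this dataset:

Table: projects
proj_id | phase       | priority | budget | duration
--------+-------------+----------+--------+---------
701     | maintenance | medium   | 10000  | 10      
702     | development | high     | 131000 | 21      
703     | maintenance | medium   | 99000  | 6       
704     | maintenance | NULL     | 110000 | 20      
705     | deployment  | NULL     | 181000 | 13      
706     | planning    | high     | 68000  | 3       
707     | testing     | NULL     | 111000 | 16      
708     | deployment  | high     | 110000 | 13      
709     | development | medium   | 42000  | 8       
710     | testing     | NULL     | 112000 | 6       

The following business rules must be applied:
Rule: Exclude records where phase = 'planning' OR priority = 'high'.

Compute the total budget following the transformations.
665000

Step 1: Find records where phase = 'planning' OR priority = 'high'
Step 2: 3 records match, summing to 309000
Step 3: Original sum: 974000
Step 4: Remaining sum = 974000 - 309000 = 665000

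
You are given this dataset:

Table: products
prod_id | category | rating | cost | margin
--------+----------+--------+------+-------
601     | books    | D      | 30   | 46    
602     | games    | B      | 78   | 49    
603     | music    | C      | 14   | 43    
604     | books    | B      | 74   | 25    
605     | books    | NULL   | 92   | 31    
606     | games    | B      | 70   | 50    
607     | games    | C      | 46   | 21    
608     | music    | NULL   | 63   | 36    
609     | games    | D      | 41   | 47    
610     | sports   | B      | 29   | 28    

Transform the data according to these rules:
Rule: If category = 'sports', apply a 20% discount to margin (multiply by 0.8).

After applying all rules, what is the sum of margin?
370.4

Step 1: Records with category = 'sports' have total margin = 28
Step 2: Apply multiplier: 28 × 0.8 = 22.4
Step 3: Other records total: 348
Step 4: Final sum = 22.4 + 348 = 370.4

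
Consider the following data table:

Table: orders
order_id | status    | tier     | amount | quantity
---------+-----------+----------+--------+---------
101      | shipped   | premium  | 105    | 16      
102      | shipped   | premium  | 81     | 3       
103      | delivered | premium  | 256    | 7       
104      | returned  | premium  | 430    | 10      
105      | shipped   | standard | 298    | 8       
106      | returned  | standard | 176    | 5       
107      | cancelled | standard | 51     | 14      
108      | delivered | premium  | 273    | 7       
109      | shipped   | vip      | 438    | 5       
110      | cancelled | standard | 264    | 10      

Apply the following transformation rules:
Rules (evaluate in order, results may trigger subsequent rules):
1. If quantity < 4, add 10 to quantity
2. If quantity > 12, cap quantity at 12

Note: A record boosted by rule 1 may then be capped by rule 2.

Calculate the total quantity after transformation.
88

Step 1: Apply rule 1 to records with quantity < 4
  - 1 records get bonus of 10
  - Of these, 1 records then exceed 12 and get capped
Step 2: Apply rule 2 to records with quantity > 12
  - 2 records (original) are capped
Step 3: Calculate final sum = 88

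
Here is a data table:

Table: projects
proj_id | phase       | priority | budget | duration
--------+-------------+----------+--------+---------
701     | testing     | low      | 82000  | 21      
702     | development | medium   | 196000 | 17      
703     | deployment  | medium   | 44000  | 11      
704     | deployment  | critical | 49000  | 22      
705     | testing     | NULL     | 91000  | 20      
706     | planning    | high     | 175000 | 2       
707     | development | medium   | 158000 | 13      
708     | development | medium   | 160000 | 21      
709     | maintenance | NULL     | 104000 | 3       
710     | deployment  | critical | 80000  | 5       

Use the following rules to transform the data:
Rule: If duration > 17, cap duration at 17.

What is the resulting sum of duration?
119

Step 1: 4 records have duration > 17
Step 2: These records originally summed to 84
Step 3: After capping: 4 × 17 = 68
Step 4: Unaffected records sum: 51
Step 5: Final sum = 68 + 51 = 119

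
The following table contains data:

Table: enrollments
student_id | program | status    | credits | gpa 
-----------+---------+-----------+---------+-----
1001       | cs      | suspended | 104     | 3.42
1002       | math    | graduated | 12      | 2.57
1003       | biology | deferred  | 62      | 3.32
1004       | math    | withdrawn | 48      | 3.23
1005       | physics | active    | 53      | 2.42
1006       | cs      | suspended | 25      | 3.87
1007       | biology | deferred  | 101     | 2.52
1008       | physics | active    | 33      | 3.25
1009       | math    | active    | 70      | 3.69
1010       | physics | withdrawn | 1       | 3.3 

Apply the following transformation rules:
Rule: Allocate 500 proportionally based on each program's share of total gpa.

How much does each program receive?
biology: 92.43, cs: 115.38, math: 150.21, physics: 141.98

Step 1: Calculate total gpa = 31.59
Step 2: Calculate each program's proportion:
  biology: 5.84/31.59 = 18.49% → 92.43
  cs: 7.29/31.59 = 23.08% → 115.38
  math: 9.49/31.59 = 30.04% → 150.21
  physics: 8.97/31.59 = 28.40% → 141.98
Step 3: Verify: sum of allocations ≈ 500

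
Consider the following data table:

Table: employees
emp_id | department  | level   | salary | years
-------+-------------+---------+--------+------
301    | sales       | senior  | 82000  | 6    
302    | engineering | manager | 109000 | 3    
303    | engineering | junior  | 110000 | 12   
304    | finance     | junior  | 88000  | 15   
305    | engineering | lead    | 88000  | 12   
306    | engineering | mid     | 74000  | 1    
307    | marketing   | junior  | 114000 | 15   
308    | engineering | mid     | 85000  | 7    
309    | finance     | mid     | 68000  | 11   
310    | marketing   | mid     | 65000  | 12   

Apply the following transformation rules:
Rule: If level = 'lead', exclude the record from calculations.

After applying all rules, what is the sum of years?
82

Step 1: Identify records where level = 'lead'
Step 2: The excluded records sum to 12
Step 3: Original total years = 94
Step 4: Remaining total = 94 - 12 = 82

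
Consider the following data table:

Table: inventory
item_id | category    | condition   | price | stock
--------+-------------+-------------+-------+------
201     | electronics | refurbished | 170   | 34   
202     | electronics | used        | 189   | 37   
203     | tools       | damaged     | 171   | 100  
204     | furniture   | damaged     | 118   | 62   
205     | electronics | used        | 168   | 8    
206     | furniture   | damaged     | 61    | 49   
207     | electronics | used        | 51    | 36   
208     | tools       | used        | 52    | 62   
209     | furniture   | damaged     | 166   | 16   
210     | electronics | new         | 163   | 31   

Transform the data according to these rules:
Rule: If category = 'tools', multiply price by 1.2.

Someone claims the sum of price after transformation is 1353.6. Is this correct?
Yes, the result is correct.

Step 1: Calculate the correct sum after transformation
Step 2: Apply multiplier 1.2 to records where category = 'tools'
Step 3: Correct result = 1353.6
Step 4: Claimed result = 1353.6
Step 5: 1353.6 = 1353.6 ✓
Conclusion: The claimed result is correct.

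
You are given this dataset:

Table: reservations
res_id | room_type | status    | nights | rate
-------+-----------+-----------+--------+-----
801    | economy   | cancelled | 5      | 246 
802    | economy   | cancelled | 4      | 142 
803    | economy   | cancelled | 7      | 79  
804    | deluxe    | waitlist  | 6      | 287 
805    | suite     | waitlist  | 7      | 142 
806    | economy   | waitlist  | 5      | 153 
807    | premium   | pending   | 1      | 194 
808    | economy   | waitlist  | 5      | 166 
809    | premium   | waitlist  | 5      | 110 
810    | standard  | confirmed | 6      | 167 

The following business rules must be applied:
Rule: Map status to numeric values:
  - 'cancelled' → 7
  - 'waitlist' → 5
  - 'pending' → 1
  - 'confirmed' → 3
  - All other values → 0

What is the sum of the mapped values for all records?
50

Step 1: Apply mapping to each record
Step 2: Count by status:
  'cancelled': 3 records × 7 = 21
  'waitlist': 5 records × 5 = 25
  'pending': 1 records × 1 = 1
  'confirmed': 1 records × 3 = 3
Step 3: Sum all mapped values = 50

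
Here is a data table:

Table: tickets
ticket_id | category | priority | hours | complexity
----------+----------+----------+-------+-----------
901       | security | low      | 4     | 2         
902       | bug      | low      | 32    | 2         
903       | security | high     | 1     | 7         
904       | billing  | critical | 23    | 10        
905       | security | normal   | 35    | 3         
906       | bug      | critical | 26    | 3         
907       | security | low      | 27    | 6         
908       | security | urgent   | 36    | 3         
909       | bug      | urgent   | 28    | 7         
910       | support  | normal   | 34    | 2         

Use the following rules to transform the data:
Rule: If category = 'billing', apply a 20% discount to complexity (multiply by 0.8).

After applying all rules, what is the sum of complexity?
43.0

Step 1: Records with category = 'billing' have total complexity = 10
Step 2: Apply multiplier: 10 × 0.8 = 8.0
Step 3: Other records total: 35
Step 4: Final sum = 8.0 + 35 = 43.0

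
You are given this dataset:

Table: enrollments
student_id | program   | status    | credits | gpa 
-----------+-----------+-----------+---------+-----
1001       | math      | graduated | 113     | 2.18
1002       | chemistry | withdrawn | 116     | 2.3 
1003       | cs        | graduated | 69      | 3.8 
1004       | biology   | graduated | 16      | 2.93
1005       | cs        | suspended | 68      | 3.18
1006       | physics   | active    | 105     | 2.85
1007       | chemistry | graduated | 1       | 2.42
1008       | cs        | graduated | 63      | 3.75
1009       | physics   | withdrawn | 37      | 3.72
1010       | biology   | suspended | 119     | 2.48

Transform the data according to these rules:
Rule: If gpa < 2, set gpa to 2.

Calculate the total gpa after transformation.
29.61

Step 1: 0 records have gpa < 2
Step 2: These records originally summed to 0
Step 3: After setting to minimum: 0 × 2 = 0
Step 4: Unaffected records sum: 29.61
Step 5: Final sum = 0 + 29.61 = 29.61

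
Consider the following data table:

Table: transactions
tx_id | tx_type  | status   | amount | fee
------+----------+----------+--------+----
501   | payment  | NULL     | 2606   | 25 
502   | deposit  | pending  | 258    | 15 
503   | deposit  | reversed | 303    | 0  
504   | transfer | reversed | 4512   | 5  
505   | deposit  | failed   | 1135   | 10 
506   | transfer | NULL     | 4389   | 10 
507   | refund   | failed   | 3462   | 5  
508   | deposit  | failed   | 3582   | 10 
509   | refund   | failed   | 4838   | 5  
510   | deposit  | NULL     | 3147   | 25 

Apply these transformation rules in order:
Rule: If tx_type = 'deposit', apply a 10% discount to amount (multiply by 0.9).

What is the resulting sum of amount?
27389.5

Step 1: Records with tx_type = 'deposit' have total amount = 8425
Step 2: Apply multiplier: 8425 × 0.9 = 7582.5
Step 3: Other records total: 19807
Step 4: Final sum = 7582.5 + 19807 = 27389.5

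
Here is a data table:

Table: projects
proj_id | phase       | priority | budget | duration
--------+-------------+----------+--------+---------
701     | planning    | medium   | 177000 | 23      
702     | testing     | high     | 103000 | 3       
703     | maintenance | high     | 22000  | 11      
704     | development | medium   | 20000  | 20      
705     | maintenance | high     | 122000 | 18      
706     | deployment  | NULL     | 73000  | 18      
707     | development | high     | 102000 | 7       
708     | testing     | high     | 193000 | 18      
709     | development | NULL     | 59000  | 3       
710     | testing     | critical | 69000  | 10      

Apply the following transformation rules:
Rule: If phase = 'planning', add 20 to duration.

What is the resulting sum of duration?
151

Step 1: Count records where phase = 'planning': 1
Step 2: Total bonus added: 1 × 20 = 20
Step 3: Original sum of duration: 131
Step 4: Final sum = 131 + 20 = 151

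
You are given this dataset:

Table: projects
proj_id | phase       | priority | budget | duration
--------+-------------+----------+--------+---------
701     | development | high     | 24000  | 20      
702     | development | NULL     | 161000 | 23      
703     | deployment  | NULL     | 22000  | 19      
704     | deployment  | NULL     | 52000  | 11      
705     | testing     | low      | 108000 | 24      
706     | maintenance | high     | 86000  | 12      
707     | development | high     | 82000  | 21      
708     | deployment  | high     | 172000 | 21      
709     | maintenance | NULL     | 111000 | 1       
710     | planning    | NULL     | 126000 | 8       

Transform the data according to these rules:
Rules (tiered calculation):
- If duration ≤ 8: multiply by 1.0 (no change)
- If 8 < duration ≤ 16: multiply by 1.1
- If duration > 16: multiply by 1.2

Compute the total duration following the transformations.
187.9

Step 1: Tier 1 (duration ≤ 8): 2 records, sum = 9 × 1.0 = 9.0
Step 2: Tier 2 (8 < duration ≤ 16): 2 records, sum = 23 × 1.1 = 25.3
Step 3: Tier 3 (duration > 16): 6 records, sum = 128 × 1.2 = 153.6
Step 4: Final sum = 9.0 + 25.3 + 153.6 = 187.9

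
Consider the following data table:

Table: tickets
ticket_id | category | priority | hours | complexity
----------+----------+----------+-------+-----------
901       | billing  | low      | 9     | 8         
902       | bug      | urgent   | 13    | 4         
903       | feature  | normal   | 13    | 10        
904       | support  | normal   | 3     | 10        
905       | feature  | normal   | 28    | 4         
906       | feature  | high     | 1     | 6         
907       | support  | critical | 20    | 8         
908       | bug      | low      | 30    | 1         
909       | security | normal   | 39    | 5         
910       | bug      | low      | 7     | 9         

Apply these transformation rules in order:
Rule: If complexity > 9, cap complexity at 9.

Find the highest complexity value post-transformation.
9

Step 1: Original maximum complexity = 10
Step 2: Apply cap at 9
Step 3: 2 records had complexity > 9 and were capped
Step 4: Maximum after transformation = 9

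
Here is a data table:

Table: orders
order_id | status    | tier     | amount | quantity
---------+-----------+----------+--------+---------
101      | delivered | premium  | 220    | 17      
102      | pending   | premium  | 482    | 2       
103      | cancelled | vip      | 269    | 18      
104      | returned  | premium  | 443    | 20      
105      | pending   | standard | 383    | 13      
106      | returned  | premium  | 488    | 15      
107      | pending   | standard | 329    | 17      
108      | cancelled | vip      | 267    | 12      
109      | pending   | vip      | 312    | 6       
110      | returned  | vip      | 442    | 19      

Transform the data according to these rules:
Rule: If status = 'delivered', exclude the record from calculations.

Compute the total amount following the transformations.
3415

Step 1: Identify records where status = 'delivered'
Step 2: The excluded records sum to 220
Step 3: Original total amount = 3635
Step 4: Remaining total = 3635 - 220 = 3415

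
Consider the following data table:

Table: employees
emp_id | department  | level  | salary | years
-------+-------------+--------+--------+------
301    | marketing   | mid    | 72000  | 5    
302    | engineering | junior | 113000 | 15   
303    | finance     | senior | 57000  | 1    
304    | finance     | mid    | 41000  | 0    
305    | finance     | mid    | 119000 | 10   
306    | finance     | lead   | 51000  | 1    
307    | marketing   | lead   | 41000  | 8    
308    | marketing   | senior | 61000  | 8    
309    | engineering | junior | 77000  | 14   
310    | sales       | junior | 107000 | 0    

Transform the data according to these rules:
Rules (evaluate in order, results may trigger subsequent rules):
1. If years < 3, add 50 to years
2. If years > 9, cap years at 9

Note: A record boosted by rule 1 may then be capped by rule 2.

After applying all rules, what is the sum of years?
84

Step 1: Apply rule 1 to records with years < 3
  - 4 records get bonus of 50
  - Of these, 4 records then exceed 9 and get capped
Step 2: Apply rule 2 to records with years > 9
  - 3 records (original) are capped
Step 3: Calculate final sum = 84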